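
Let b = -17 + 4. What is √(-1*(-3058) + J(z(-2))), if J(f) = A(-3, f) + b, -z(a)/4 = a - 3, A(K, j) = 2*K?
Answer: √3039 ≈ 55.127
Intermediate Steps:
b = -13
z(a) = 12 - 4*a (z(a) = -4*(a - 3) = -4*(-3 + a) = 12 - 4*a)
J(f) = -19 (J(f) = 2*(-3) - 13 = -6 - 13 = -19)
√(-1*(-3058) + J(z(-2))) = √(-1*(-3058) - 19) = √(3058 - 19) = √3039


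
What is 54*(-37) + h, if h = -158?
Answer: -2156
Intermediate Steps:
54*(-37) + h = 54*(-37) - 158 = -1998 - 158 = -2156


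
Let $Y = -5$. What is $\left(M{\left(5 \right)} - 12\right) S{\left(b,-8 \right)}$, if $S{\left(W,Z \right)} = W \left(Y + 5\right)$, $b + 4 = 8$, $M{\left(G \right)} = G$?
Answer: $0$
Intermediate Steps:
$b = 4$ ($b = -4 + 8 = 4$)
$S{\left(W,Z \right)} = 0$ ($S{\left(W,Z \right)} = W \left(-5 + 5\right) = W 0 = 0$)
$\left(M{\left(5 \right)} - 12\right) S{\left(b,-8 \right)} = \left(5 - 12\right) 0 = \left(-7\right) 0 = 0$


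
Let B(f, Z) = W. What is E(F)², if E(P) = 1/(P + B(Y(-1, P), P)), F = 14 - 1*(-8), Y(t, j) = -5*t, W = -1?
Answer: 1/441 ≈ 0.0022676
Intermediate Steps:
B(f, Z) = -1
F = 22 (F = 14 + 8 = 22)
E(P) = 1/(-1 + P) (E(P) = 1/(P - 1) = 1/(-1 + P))
E(F)² = (1/(-1 + 22))² = (1/21)² = 1/441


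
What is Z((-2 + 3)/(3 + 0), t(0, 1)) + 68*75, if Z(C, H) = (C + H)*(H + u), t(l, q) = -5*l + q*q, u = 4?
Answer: 15320/3 ≈ 5106.7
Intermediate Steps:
t(l, q) = q² - 5*l (t(l, q) = -5*l + q² = q² - 5*l)
Z(C, H) = (4 + H)*(C + H) (Z(C, H) = (C + H)*(H + 4) = (C + H)*(4 + H) = (4 + H)*(C + H))
Z((-2 + 3)/(3 + 0), t(0, 1)) + 68*75 = ((1² - 5*0)² + 4*((-2 + 3)/(3 + 0)) + 4*(1² - 5*0) + ((-2 + 3)/(3 + 0))*(1² - 5*0)) + 68*75 = ((1 + 0)² + 4*(1/3) + 4*(1 + 0) + (1/3)*(1 + 0)) + 5100 = (1² + 4*(1*(⅓)) + 4*1 + (1*(⅓))*1) + 5100 = (1 + 4*(⅓) + 4 + (⅓)*1) + 5100 = (1 + 4/3 + 4 + ⅓) + 5100 = 20/3 + 5100 = 15320/3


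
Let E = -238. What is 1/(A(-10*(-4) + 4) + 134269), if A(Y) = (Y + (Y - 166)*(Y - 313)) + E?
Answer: 1/166893 ≈ 5.9919e-6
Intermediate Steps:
A(Y) = -238 + Y + (-313 + Y)*(-166 + Y) (A(Y) = (Y + (Y - 166)*(Y - 313)) - 238 = (Y + (-166 + Y)*(-313 + Y)) - 238 = (Y + (-313 + Y)*(-166 + Y)) - 238 = -238 + Y + (-313 + Y)*(-166 + Y))
1/(A(-10*(-4) + 4) + 134269) = 1/((51720 + (-10*(-4) + 4)**2 - 478*(-10*(-4) + 4)) + 134269) = 1/((51720 + (40 + 4)**2 - 478*(40 + 4)) + 134269) = 1/((51720 + 44**2 - 478*44) + 134269) = 1/((51720 + 1936 - 21032) + 134269) = 1/(32624 + 134269) = 1/166893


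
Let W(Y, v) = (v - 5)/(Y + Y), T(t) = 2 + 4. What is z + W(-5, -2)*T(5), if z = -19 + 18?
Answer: 16/5 ≈ 3.2000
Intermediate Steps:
z = -1
T(t) = 6
W(Y, v) = (-5 + v)/(2*Y) (W(Y, v) = (-5 + v)/((2*Y)) = (-5 + v)*(1/(2*Y)) = (-5 + v)/(2*Y))
z + W(-5, -2)*T(5) = -1 + ((½)*(-5 - 2)/(-5))*6 = -1 + ((½)*(-⅕)*(-7))*6 = -1 + (7/10)*6 = -1 + 21/5 = 16/5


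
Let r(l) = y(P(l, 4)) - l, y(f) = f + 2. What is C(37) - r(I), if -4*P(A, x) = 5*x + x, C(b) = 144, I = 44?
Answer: 192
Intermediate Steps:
P(A, x) = -3*x/2 (P(A, x) = -(5*x + x)/4 = -3*x/2)
y(f) = 2 + f
r(l) = -4 - l (r(l) = (2 - 3/2*4) - l = (2 - 6) - l = -4 - l)
C(37) - r(I) = 144 - (-4 - 1*44) = 144 - (-4 - 44) = 144 - 1*(-48) = 144 + 48 = 192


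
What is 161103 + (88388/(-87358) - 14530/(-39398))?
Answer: 138617723291292/860432621 ≈ 1.6110e+5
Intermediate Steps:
161103 + (88388/(-87358) - 14530/(-39398)) = 161103 + (88388*(-1/87358) - 14530*(-1/39398)) = 161103 + (-44194/43679 + 7265/19699) = 161103 - 553249671/860432621 = 138617723291292/860432621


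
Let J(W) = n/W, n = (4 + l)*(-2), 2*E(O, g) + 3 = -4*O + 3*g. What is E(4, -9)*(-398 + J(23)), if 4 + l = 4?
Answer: 9162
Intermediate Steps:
l = 0 (l = -4 + 4 = 0)
E(O, g) = -3/2 - 2*O + 3*g/2 (E(O, g) = -3/2 + (-4*O + 3*g)/2 = -3/2 + (-2*O + 3*g/2) = -3/2 - 2*O + 3*g/2)
n = -8 (n = (4 + 0)*(-2) = 4*(-2) = -8)
J(W) = -8/W
E(4, -9)*(-398 + J(23)) = (-3/2 - 2*4 + (3/2)*(-9))*(-398 - 8/23) = (-3/2 - 8 - 27/2)*(-398 - 8*1/23) = -23*(-398 - 8/23) = -23*(-9162/23) = 9162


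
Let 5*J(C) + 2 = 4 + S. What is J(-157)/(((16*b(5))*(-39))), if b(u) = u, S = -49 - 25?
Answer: 3/650 ≈ 0.0046154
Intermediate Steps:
S = -74
J(C) = -72/5 (J(C) = -⅖ + (4 - 74)/5 = -⅖ + (⅕)*(-70) = -⅖ - 14 = -72/5)
J(-157)/(((16*b(5))*(-39))) = -72/(5*((16*5)*(-39))) = -72/(5*(80*(-39))) = -72/5/(-3120) = -72/5*(-1/3120) = 3/650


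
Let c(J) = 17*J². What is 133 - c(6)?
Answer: -479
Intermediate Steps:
133 - c(6) = 133 - 17*6² = 133 - 17*36 = 133 - 1*612 = 133 - 612 = -479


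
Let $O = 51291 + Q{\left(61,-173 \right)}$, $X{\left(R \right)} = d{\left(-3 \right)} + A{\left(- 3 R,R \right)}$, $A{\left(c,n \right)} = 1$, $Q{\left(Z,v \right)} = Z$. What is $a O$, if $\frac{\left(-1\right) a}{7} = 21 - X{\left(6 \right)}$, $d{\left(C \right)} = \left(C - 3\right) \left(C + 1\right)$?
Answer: $-2875712$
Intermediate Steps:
$d{\left(C \right)} = \left(1 + C\right) \left(-3 + C\right)$ ($d{\left(C \right)} = \left(-3 + C\right) \left(1 + C\right) = \left(1 + C\right) \left(-3 + C\right)$)
$X{\left(R \right)} = 13$ ($X{\left(R \right)} = \left(-3 + \left(-3\right)^{2} - -6\right) + 1 = \left(-3 + 9 + 6\right) + 1 = 12 + 1 = 13$)
$O = 51352$ ($O = 51291 + 61 = 51352$)
$a = -56$ ($a = - 7 \left(21 - 13\right) = \left(-7\right) 8 = -56$)
$a O = \left(-56\right) 51352 = -2875712$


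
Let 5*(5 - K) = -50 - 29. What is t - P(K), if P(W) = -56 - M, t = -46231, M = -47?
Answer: -46222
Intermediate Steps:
K = 104/5 (K = 5 - (-50 - 29)/5 = 5 - ⅕*(-79) = 5 + 79/5 = 104/5 ≈ 20.800)
P(W) = -9 (P(W) = -56 - 1*(-47) = -56 + 47 = -9)
t - P(K) = -46231 - 1*(-9) = -46231 + 9 = -46222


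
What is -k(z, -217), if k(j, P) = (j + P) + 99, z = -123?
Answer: 241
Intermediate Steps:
k(j, P) = 99 + P + j (k(j, P) = (P + j) + 99 = 99 + P + j)
-k(z, -217) = -(99 - 217 - 123) = -1*(-241) = 241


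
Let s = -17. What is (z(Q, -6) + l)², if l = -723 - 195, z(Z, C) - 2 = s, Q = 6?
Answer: 870489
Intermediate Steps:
z(Z, C) = -15 (z(Z, C) = 2 - 17 = -15)
l = -918
(z(Q, -6) + l)² = (-15 - 918)² = (-933)² = 870489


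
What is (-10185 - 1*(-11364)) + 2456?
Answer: 3635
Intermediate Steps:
(-10185 - 1*(-11364)) + 2456 = (-10185 + 11364) + 2456 = 1179 + 2456 = 3635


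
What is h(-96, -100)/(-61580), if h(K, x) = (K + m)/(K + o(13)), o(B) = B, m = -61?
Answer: -157/5111140 ≈ -3.0717e-5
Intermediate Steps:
h(K, x) = (-61 + K)/(13 + K) (h(K, x) = (K - 61)/(K + 13) = (-61 + K)/(13 + K))
h(-96, -100)/(-61580) = ((-61 - 96)/(13 - 96))/(-61580) = (-157/(-83))*(-1/61580) = -1/83*(-157)*(-1/61580) = (157/83)*(-1/61580) = -157/5111140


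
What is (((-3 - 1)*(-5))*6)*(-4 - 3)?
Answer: -840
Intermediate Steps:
(((-3 - 1)*(-5))*6)*(-4 - 3) = (-4*(-5)*6)*(-7) = (20*6)*(-7) = 120*(-7) = -840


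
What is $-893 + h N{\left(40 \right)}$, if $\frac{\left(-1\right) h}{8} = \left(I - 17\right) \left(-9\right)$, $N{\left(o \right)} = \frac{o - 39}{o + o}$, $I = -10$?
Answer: $- \frac{9173}{10} \approx -917.3$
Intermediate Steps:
$N{\left(o \right)} = \frac{-39 + o}{2 o}$
$h = -1944$ ($h = - 8 \left(-10 - 17\right) \left(-9\right) = - 8 \left(\left(-27\right) \left(-9\right)\right) = \left(-8\right) 243 = -1944$)
$-893 + h N{\left(40 \right)} = -893 - 1944 \frac{-39 + 40}{2 \cdot 40} = -893 - 1944 \cdot \frac{1}{2} \cdot \frac{1}{40} \cdot 1 = -893 - \frac{243}{10} = - \frac{9173}{10}$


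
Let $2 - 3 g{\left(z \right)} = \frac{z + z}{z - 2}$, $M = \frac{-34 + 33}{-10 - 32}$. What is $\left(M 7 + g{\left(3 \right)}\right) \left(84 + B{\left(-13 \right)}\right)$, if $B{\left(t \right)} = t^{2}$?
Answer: $- \frac{1771}{6} \approx -295.17$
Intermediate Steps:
$M = \frac{1}{42}$ ($M = - \frac{1}{-42} = \left(-1\right) \left(- \frac{1}{42}\right) = \frac{1}{42} \approx 0.02381$)
$g{\left(z \right)} = \frac{2}{3} - \frac{2 z}{3 \left(-2 + z\right)}$ ($g{\left(z \right)} = \frac{2}{3} - \frac{\left(z + z\right) \frac{1}{z - 2}}{3} = \frac{2}{3} - \frac{2 z \frac{1}{-2 + z}}{3} = \frac{2}{3} - \frac{2 z}{3 \left(-2 + z\right)}$)
$\left(M 7 + g{\left(3 \right)}\right) \left(84 + B{\left(-13 \right)}\right) = \left(\frac{1}{42} \cdot 7 - \frac{4}{-6 + 3 \cdot 3}\right) \left(84 + \left(-13\right)^{2}\right) = \left(\frac{1}{6} - \frac{4}{-6 + 9}\right) \left(84 + 169\right) = \left(\frac{1}{6} - \frac{4}{3}\right) 253 = \left(- \frac{7}{6}\right) 253 = - \frac{1771}{6}$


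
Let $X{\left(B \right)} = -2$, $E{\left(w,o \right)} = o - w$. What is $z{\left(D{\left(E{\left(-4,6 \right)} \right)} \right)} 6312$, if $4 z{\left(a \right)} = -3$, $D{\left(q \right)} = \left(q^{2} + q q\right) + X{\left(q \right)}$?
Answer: $-4734$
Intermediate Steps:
$D{\left(q \right)} = -2 + 2 q^{2}$ ($D{\left(q \right)} = \left(q^{2} + q q\right) - 2 = \left(q^{2} + q^{2}\right) - 2 = 2 q^{2} - 2 = -2 + 2 q^{2}$)
$z{\left(a \right)} = - \frac{3}{4}$ ($z{\left(a \right)} = \frac{1}{4} \left(-3\right) = - \frac{3}{4}$)
$z{\left(D{\left(E{\left(-4,6 \right)} \right)} \right)} 6312 = \left(- \frac{3}{4}\right) 6312 = -4734$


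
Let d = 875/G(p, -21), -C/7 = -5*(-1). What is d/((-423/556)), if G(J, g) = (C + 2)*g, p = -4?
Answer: -69500/41877 ≈ -1.6596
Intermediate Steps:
C = -35 (C = -(-35)*(-1) = -7*5 = -35)
G(J, g) = -33*g (G(J, g) = (-35 + 2)*g = -33*g)
d = 125/99 (d = 875/((-33*(-21))) = 875/693 = 875*(1/693) = 125/99 ≈ 1.2626)
d/((-423/556)) = 125/(99*((-423/556))) = 125/(99*((-423*1/556))) = 125/(99*(-423/556)) = (125/99)*(-556/423) = -69500/41877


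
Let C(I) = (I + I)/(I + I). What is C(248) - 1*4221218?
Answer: -4221217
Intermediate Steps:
C(I) = 1 (C(I) = (2*I)/((2*I)) = (2*I)*(1/(2*I)) = 1)
C(248) - 1*4221218 = 1 - 1*4221218 = 1 - 4221218 = -4221217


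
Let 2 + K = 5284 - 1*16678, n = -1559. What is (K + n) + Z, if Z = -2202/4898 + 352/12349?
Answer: -391806925656/30242701 ≈ -12955.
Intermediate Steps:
Z = -12734201/30242701 (Z = -2202*1/4898 + 352*(1/12349) = -1101/2449 + 352/12349 = -12734201/30242701 ≈ -0.42107)
K = -11396 (K = -2 + (5284 - 1*16678) = -2 + (5284 - 16678) = -2 - 11394 = -11396)
(K + n) + Z = (-11396 - 1559) - 12734201/30242701 = -12955 - 12734201/30242701 = -391806925656/30242701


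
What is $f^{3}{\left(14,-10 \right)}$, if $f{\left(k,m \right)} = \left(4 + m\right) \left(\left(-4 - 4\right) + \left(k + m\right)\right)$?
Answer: $13824$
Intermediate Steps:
$f{\left(k,m \right)} = \left(4 + m\right) \left(-8 + k + m\right)$ ($f{\left(k,m \right)} = \left(4 + m\right) \left(\left(-4 - 4\right) + \left(k + m\right)\right) = \left(4 + m\right) \left(-8 + \left(k + m\right)\right) = \left(4 + m\right) \left(-8 + k + m\right)$)
$f^{3}{\left(14,-10 \right)} = \left(-32 + \left(-10\right)^{2} - -40 + 4 \cdot 14 + 14 \left(-10\right)\right)^{3} = \left(-32 + 100 + 40 + 56 - 140\right)^{3} = 24^{3} = 13824$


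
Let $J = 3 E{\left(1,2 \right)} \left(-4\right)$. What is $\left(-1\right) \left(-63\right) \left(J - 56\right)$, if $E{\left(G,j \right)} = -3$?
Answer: $-1260$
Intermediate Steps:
$J = 36$ ($J = 3 \left(-3\right) \left(-4\right) = \left(-9\right) \left(-4\right) = 36$)
$\left(-1\right) \left(-63\right) \left(J - 56\right) = \left(-1\right) \left(-63\right) \left(36 - 56\right) = 63 \left(-20\right) = -1260$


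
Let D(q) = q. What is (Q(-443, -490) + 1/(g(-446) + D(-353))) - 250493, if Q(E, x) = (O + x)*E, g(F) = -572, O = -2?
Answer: -30096726/925 ≈ -32537.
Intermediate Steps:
Q(E, x) = E*(-2 + x) (Q(E, x) = (-2 + x)*E = E*(-2 + x))
(Q(-443, -490) + 1/(g(-446) + D(-353))) - 250493 = (-443*(-2 - 490) + 1/(-572 - 353)) - 250493 = (-443*(-492) + 1/(-925)) - 250493 = (217956 - 1/925) - 250493 = 201609299/925 - 250493 = -30096726/925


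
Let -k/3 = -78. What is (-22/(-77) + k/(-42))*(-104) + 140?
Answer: 4828/7 ≈ 689.71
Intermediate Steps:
k = 234 (k = -3*(-78) = 234)
(-22/(-77) + k/(-42))*(-104) + 140 = (-22/(-77) + 234/(-42))*(-104) + 140 = (-22*(-1/77) + 234*(-1/42))*(-104) + 140 = (2/7 - 39/7)*(-104) + 140 = -37/7*(-104) + 140 = 3848/7 + 140 = 4828/7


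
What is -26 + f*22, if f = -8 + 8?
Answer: -26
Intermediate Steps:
f = 0
-26 + f*22 = -26 + 0*22 = -26 + 0 = -26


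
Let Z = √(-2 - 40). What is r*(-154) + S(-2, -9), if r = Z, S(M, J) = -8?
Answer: -8 - 154*I*√42 ≈ -8.0 - 998.03*I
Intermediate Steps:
Z = I*√42 (Z = √(-42) = I*√42 ≈ 6.4807*I)
r = I*√42 ≈ 6.4807*I
r*(-154) + S(-2, -9) = (I*√42)*(-154) - 8 = -154*I*√42 - 8 = -8 - 154*I*√42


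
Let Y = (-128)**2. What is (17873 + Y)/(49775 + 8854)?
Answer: 11419/19543 ≈ 0.58430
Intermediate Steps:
Y = 16384
(17873 + Y)/(49775 + 8854) = (17873 + 16384)/(49775 + 8854) = 34257/58629 = 34257*(1/58629) = 11419/19543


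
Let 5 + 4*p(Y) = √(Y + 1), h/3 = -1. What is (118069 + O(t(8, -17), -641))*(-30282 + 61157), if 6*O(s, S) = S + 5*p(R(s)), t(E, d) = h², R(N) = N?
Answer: 29136397875/8 + 154375*√10/24 ≈ 3.6421e+9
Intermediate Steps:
h = -3 (h = 3*(-1) = -3)
t(E, d) = 9 (t(E, d) = (-3)² = 9)
p(Y) = -5/4 + √(1 + Y)/4 (p(Y) = -5/4 + √(Y + 1)/4 = -5/4 + √(1 + Y)/4)
O(s, S) = -25/24 + S/6 + 5*√(1 + s)/24 (O(s, S) = (S + 5*(-5/4 + √(1 + s)/4))/6 = (S + (-25/4 + 5*√(1 + s)/4))/6 = (-25/4 + S + 5*√(1 + s)/4)/6 = -25/24 + S/6 + 5*√(1 + s)/24)
(118069 + O(t(8, -17), -641))*(-30282 + 61157) = (118069 + (-25/24 + (⅙)*(-641) + 5*√(1 + 9)/24))*(-30282 + 61157) = (118069 + (-25/24 - 641/6 + 5*√10/24))*30875 = (118069 + (-863/8 + 5*√10/24))*30875 = (943689/8 + 5*√10/24)*30875 = 29136397875/8 + 154375*√10/24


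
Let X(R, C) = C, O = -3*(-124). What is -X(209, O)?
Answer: -372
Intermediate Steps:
O = 372
-X(209, O) = -1*372 = -372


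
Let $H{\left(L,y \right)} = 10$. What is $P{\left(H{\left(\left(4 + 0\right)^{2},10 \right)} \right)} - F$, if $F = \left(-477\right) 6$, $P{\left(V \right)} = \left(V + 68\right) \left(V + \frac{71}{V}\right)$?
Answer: $\frac{20979}{5} \approx 4195.8$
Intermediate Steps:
$P{\left(V \right)} = \left(68 + V\right) \left(V + \frac{71}{V}\right)$
$F = -2862$
$P{\left(H{\left(\left(4 + 0\right)^{2},10 \right)} \right)} - F = \left(71 + 10^{2} + 68 \cdot 10 + \frac{4828}{10}\right) - -2862 = \left(71 + 100 + 680 + 4828 \cdot \frac{1}{10}\right) + 2862 = \left(71 + 100 + 680 + \frac{2414}{5}\right) + 2862 = \frac{6669}{5} + 2862 = \frac{20979}{5}$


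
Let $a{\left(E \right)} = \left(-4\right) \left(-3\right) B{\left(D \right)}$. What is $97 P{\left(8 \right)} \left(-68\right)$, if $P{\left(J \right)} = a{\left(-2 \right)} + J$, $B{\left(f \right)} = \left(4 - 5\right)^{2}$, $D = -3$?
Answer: $-131920$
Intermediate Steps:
$B{\left(f \right)} = 1$ ($B{\left(f \right)} = \left(-1\right)^{2} = 1$)
$a{\left(E \right)} = 12$ ($a{\left(E \right)} = \left(-4\right) \left(-3\right) 1 = 12 \cdot 1 = 12$)
$P{\left(J \right)} = 12 + J$
$97 P{\left(8 \right)} \left(-68\right) = 97 \left(12 + 8\right) \left(-68\right) = 97 \cdot 20 \left(-68\right) = 1940 \left(-68\right) = -131920$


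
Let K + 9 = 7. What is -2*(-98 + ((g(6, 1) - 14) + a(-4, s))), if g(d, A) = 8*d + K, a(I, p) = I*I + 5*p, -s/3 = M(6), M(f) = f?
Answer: 280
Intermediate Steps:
K = -2 (K = -9 + 7 = -2)
s = -18 (s = -3*6 = -18)
a(I, p) = I² + 5*p
g(d, A) = -2 + 8*d (g(d, A) = 8*d - 2 = -2 + 8*d)
-2*(-98 + ((g(6, 1) - 14) + a(-4, s))) = -2*(-98 + (((-2 + 8*6) - 14) + ((-4)² + 5*(-18)))) = -2*(-98 + (((-2 + 48) - 14) + (16 - 90))) = -2*(-98 + ((46 - 14) - 74)) = -2*(-98 + (32 - 74)) = -2*(-98 - 42) = -2*(-140) = 280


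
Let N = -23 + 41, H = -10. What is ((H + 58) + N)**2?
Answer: 4356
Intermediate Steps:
N = 18
((H + 58) + N)**2 = ((-10 + 58) + 18)**2 = (48 + 18)**2 = 66**2 = 4356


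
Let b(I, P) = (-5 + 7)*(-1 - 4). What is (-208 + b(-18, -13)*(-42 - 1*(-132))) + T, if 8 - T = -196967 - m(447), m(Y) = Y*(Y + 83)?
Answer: 432777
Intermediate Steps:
m(Y) = Y*(83 + Y)
b(I, P) = -10 (b(I, P) = 2*(-5) = -10)
T = 433885 (T = 8 - (-196967 - 447*(83 + 447)) = 8 - (-196967 - 447*530) = 8 - (-196967 - 1*236910) = 8 - (-196967 - 236910) = 8 - 1*(-433877) = 8 + 433877 = 433885)
(-208 + b(-18, -13)*(-42 - 1*(-132))) + T = (-208 - 10*(-42 - 1*(-132))) + 433885 = (-208 - 10*(-42 + 132)) + 433885 = (-208 - 10*90) + 433885 = (-208 - 900) + 433885 = -1108 + 433885 = 432777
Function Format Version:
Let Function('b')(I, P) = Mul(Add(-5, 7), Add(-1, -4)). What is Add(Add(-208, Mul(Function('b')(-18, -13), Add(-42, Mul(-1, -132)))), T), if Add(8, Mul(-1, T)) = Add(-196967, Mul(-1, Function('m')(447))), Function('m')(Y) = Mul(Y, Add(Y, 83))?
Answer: 432777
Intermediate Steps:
Function('m')(Y) = Mul(Y, Add(83, Y))
Function('b')(I, P) = -10 (Function('b')(I, P) = Mul(2, -5) = -10)
T = 433885 (T = Add(8, Mul(-1, Add(-196967, Mul(-1, Mul(447, Add(83, 447)))))) = Add(8, Mul(-1, Add(-196967, Mul(-1, Mul(447, 530))))) = Add(8, Mul(-1, Add(-196967, Mul(-1, 236910)))) = Add(8, Mul(-1, Add(-196967, -236910))) = Add(8, Mul(-1, -433877)) = Add(8, 433877) = 433885)
Add(Add(-208, Mul(Function('b')(-18, -13), Add(-42, Mul(-1, -132)))), T) = Add(Add(-208, Mul(-10, Add(-42, Mul(-1, -132)))), 433885) = Add(Add(-208, Mul(-10, Add(-42, 132))), 433885) = Add(Add(-208, Mul(-10, 90)), 433885) = Add(Add(-208, -900), 433885) = Add(-1108, 433885) = 432777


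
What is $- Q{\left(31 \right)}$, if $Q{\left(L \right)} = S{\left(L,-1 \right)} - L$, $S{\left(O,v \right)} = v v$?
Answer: $30$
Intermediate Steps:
$S{\left(O,v \right)} = v^{2}$
$Q{\left(L \right)} = 1 - L$ ($Q{\left(L \right)} = \left(-1\right)^{2} - L = 1 - L$)
$- Q{\left(31 \right)} = - (1 - 31) = \left(-1\right) \left(-30\right) = 30$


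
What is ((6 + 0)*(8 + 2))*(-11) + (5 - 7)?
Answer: -662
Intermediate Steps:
((6 + 0)*(8 + 2))*(-11) + (5 - 7) = (6*10)*(-11) - 2 = 60*(-11) - 2 = -660 - 2 = -662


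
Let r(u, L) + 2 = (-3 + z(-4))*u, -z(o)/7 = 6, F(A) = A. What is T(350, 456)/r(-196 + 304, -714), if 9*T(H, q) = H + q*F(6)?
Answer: -1543/21879 ≈ -0.070524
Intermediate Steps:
z(o) = -42 (z(o) = -7*6 = -42)
r(u, L) = -2 - 45*u (r(u, L) = -2 + (-3 - 42)*u = -2 - 45*u)
T(H, q) = H/9 + 2*q/3 (T(H, q) = (H + q*6)/9 = (H + 6*q)/9 = H/9 + 2*q/3)
T(350, 456)/r(-196 + 304, -714) = ((1/9)*350 + (2/3)*456)/(-2 - 45*(-196 + 304)) = (350/9 + 304)/(-2 - 45*108) = 3086/(9*(-2 - 4860)) = (3086/9)/(-4862) = (3086/9)*(-1/4862) = -1543/21879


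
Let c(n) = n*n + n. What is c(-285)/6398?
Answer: 40470/3199 ≈ 12.651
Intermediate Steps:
c(n) = n + n**2 (c(n) = n**2 + n = n + n**2)
c(-285)/6398 = -285*(1 - 285)/6398 = -285*(-284)*(1/6398) = 80940*(1/6398) = 40470/3199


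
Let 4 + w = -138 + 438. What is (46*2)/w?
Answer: 23/74 ≈ 0.31081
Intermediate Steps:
w = 296 (w = -4 + (-138 + 438) = -4 + 300 = 296)
(46*2)/w = (46*2)/296 = 92*(1/296) = 23/74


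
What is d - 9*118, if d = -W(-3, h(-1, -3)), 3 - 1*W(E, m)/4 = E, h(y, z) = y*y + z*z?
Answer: -1086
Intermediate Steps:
h(y, z) = y**2 + z**2
W(E, m) = 12 - 4*E
d = -24 (d = -(12 - 4*(-3)) = -(12 + 12) = -1*24 = -24)
d - 9*118 = -24 - 9*118 = -24 - 1062 = -1086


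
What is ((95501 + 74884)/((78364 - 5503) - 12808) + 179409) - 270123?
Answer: -5447477457/60053 ≈ -90711.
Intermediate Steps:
((95501 + 74884)/((78364 - 5503) - 12808) + 179409) - 270123 = (170385/(72861 - 12808) + 179409) - 270123 = (170385/60053 + 179409) - 270123 = 10774219062/60053 - 270123 = -5447477457/60053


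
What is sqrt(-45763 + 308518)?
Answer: 3*sqrt(29195) ≈ 512.60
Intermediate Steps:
sqrt(-45763 + 308518) = sqrt(262755) = 3*sqrt(29195)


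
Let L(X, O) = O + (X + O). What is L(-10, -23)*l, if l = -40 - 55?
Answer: 5320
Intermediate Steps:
L(X, O) = X + 2*O (L(X, O) = O + (O + X) = X + 2*O)
l = -95
L(-10, -23)*l = (-10 + 2*(-23))*(-95) = (-10 - 46)*(-95) = -56*(-95) = 5320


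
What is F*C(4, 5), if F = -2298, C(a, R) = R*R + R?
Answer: -68940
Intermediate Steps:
C(a, R) = R + R² (C(a, R) = R² + R = R + R²)
F*C(4, 5) = -11490*(1 + 5) = -11490*6 = -2298*30 = -68940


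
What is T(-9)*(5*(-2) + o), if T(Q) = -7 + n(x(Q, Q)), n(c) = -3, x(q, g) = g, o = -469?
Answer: 4790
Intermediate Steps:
T(Q) = -10 (T(Q) = -7 - 3 = -10)
T(-9)*(5*(-2) + o) = -10*(5*(-2) - 469) = -10*(-10 - 469) = -10*(-479) = 4790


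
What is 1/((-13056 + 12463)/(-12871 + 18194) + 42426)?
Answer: 5323/225833005 ≈ 2.3571e-5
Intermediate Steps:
1/((-13056 + 12463)/(-12871 + 18194) + 42426) = 1/(-593/5323 + 42426) = 1/(225833005/5323) = 5323/225833005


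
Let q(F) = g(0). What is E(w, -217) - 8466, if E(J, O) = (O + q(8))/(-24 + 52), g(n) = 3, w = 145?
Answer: -118631/14 ≈ -8473.6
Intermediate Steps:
q(F) = 3
E(J, O) = 3/28 + O/28 (E(J, O) = (O + 3)/(-24 + 52) = (3 + O)/28 = (3 + O)*(1/28) = 3/28 + O/28)
E(w, -217) - 8466 = (3/28 + (1/28)*(-217)) - 8466 = (3/28 - 31/4) - 8466 = -107/14 - 8466 = -118631/14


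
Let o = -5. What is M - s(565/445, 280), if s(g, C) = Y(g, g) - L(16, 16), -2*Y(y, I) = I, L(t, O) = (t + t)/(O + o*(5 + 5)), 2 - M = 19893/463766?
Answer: 579151133/350838979 ≈ 1.6508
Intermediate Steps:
M = 907639/463766 (M = 2 - 19893/463766 = 907639/463766 ≈ 1.9571)
L(t, O) = 2*t/(-50 + O) (L(t, O) = (t + t)/(O - 5*(5 + 5)) = (2*t)/(O - 5*10) = (2*t)/(O - 50) = (2*t)/(-50 + O) = 2*t/(-50 + O))
Y(y, I) = -I/2
s(g, C) = 16/17 - g/2 (s(g, C) = -g/2 - 2*16/(-50 + 16) = -g/2 - 2*16/(-34) = -g/2 - 2*16*(-1)/34 = -g/2 - 1*(-16/17) = -g/2 + 16/17 = 16/17 - g/2)
M - s(565/445, 280) = 907639/463766 - (16/17 - 565/(2*445)) = 907639/463766 - (16/17 - ½*113/89) = 907639/463766 - (16/17 - 113/178) = 907639/463766 - 1*927/3026 = 907639/463766 - 927/3026 = 579151133/350838979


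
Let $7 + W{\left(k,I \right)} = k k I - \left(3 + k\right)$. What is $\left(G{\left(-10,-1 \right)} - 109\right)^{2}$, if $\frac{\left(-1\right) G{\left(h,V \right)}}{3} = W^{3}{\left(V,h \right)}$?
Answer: $418939024$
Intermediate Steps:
$W{\left(k,I \right)} = -10 - k + I k^{2}$ ($W{\left(k,I \right)} = -7 - \left(3 + k - k k I\right) = -7 - \left(3 + k - k^{2} I\right) = -7 - \left(3 + k - I k^{2}\right) = -10 - k + I k^{2}$)
$G{\left(h,V \right)} = - 3 \left(-10 - V + h V^{2}\right)^{3}$
$\left(G{\left(-10,-1 \right)} - 109\right)^{2} = \left(3 \left(10 - 1 - - 10 \left(-1\right)^{2}\right)^{3} - 109\right)^{2} = \left(3 \left(10 - 1 - \left(-10\right) 1\right)^{3} - 109\right)^{2} = \left(3 \left(10 - 1 + 10\right)^{3} - 109\right)^{2} = \left(3 \cdot 19^{3} - 109\right)^{2} = \left(3 \cdot 6859 - 109\right)^{2} = \left(20577 - 109\right)^{2} = 20468^{2} = 418939024$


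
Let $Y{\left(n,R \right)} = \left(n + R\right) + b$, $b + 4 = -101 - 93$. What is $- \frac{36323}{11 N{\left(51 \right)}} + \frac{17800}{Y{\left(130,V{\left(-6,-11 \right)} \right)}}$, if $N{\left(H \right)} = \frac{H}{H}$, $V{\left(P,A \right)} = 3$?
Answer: $- \frac{511359}{143} \approx -3575.9$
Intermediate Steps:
$N{\left(H \right)} = 1$
$b = -198$ ($b = -4 - 194 = -198$)
$Y{\left(n,R \right)} = -198 + R + n$ ($Y{\left(n,R \right)} = \left(n + R\right) - 198 = \left(R + n\right) - 198 = -198 + R + n$)
$- \frac{36323}{11 N{\left(51 \right)}} + \frac{17800}{Y{\left(130,V{\left(-6,-11 \right)} \right)}} = - \frac{36323}{11 \cdot 1} + \frac{17800}{-198 + 3 + 130} = - \frac{36323}{11} + \frac{17800}{-65} = \left(-36323\right) \frac{1}{11} + 17800 \left(- \frac{1}{65}\right) = - \frac{36323}{11} - \frac{3560}{13} = - \frac{511359}{143}$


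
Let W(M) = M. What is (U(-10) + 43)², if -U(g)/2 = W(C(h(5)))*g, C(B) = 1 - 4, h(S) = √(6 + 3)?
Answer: 289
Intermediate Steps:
h(S) = 3 (h(S) = √9 = 3)
C(B) = -3
U(g) = 6*g (U(g) = -(-6)*g = 6*g)
(U(-10) + 43)² = (6*(-10) + 43)² = (-60 + 43)² = (-17)² = 289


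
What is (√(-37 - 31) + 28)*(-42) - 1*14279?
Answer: -15455 - 84*I*√17 ≈ -15455.0 - 346.34*I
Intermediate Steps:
(√(-37 - 31) + 28)*(-42) - 1*14279 = (√(-68) + 28)*(-42) - 14279 = (2*I*√17 + 28)*(-42) - 14279 = (28 + 2*I*√17)*(-42) - 14279 = (-1176 - 84*I*√17) - 14279 = -15455 - 84*I*√17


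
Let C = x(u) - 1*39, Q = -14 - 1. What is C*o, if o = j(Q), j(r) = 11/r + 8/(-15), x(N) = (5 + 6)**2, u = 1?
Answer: -1558/15 ≈ -103.87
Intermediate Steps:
x(N) = 121 (x(N) = 11**2 = 121)
Q = -15
j(r) = -8/15 + 11/r (j(r) = 11/r + 8*(-1/15) = 11/r - 8/15 = -8/15 + 11/r)
o = -19/15 (o = -8/15 + 11/(-15) = -8/15 + 11*(-1/15) = -8/15 - 11/15 = -19/15 ≈ -1.2667)
C = 82 (C = 121 - 1*39 = 121 - 39 = 82)
C*o = 82*(-19/15) = -1558/15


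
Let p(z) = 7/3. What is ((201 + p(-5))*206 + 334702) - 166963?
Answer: 628877/3 ≈ 2.0963e+5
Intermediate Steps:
p(z) = 7/3 (p(z) = 7*(1/3) = 7/3)
((201 + p(-5))*206 + 334702) - 166963 = ((201 + 7/3)*206 + 334702) - 166963 = ((610/3)*206 + 334702) - 166963 = (125660/3 + 334702) - 166963 = 1129766/3 - 166963 = 628877/3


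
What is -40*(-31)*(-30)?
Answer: -37200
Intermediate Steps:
-40*(-31)*(-30) = 1240*(-30) = -37200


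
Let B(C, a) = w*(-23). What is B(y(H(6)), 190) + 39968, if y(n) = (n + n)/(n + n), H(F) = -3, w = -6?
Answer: 40106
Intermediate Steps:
y(n) = 1 (y(n) = (2*n)/((2*n)) = (2*n)*(1/(2*n)) = 1)
B(C, a) = 138 (B(C, a) = -6*(-23) = 138)
B(y(H(6)), 190) + 39968 = 138 + 39968 = 40106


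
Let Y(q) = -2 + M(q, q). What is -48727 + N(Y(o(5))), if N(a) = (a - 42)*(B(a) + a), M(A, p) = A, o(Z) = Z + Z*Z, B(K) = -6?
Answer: -49035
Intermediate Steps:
o(Z) = Z + Z²
Y(q) = -2 + q
N(a) = (-42 + a)*(-6 + a) (N(a) = (a - 42)*(-6 + a) = (-42 + a)*(-6 + a))
-48727 + N(Y(o(5))) = -48727 + (252 + (-2 + 5*(1 + 5))² - 48*(-2 + 5*(1 + 5))) = -48727 + (252 + (-2 + 5*6)² - 48*(-2 + 5*6)) = -48727 + (252 + (-2 + 30)² - 48*(-2 + 30)) = -48727 + (252 + 28² - 48*28) = -48727 + (252 + 784 - 1344) = -48727 - 308 = -49035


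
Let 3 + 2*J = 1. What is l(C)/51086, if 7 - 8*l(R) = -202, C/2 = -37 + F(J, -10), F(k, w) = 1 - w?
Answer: 209/408688 ≈ 0.00051139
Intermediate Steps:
J = -1 (J = -3/2 + (½)*1 = -3/2 + ½ = -1)
C = -52 (C = 2*(-37 + (1 - 1*(-10))) = 2*(-37 + (1 + 10)) = 2*(-37 + 11) = 2*(-26) = -52)
l(R) = 209/8 (l(R) = 7/8 - ⅛*(-202) = 7/8 + 101/4 = 209/8)
l(C)/51086 = (209/8)/51086 = (209/8)*(1/51086) = 209/408688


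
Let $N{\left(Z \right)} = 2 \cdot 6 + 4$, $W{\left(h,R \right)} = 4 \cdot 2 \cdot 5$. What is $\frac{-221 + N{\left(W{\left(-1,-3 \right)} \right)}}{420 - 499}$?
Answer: $\frac{205}{79} \approx 2.5949$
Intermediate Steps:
$W{\left(h,R \right)} = 40$ ($W{\left(h,R \right)} = 8 \cdot 5 = 40$)
$N{\left(Z \right)} = 16$ ($N{\left(Z \right)} = 12 + 4 = 16$)
$\frac{-221 + N{\left(W{\left(-1,-3 \right)} \right)}}{420 - 499} = \frac{-221 + 16}{420 - 499} = - \frac{205}{-79} = \left(-205\right) \left(- \frac{1}{79}\right) = \frac{205}{79}$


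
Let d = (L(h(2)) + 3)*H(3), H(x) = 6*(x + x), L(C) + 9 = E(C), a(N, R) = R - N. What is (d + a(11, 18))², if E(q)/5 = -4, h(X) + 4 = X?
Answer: 863041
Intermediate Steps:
h(X) = -4 + X
E(q) = -20 (E(q) = 5*(-4) = -20)
L(C) = -29 (L(C) = -9 - 20 = -29)
H(x) = 12*x (H(x) = 6*(2*x) = 12*x)
d = -936 (d = (-29 + 3)*(12*3) = -26*36 = -936)
(d + a(11, 18))² = (-936 + (18 - 1*11))² = (-936 + (18 - 11))² = (-936 + 7)² = (-929)² = 863041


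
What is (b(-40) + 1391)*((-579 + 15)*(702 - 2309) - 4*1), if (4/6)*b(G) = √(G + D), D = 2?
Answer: 1260724504 + 1359516*I*√38 ≈ 1.2607e+9 + 8.3806e+6*I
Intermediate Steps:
b(G) = 3*√(2 + G)/2 (b(G) = 3*√(G + 2)/2 = 3*√(2 + G)/2)
(b(-40) + 1391)*((-579 + 15)*(702 - 2309) - 4*1) = (3*√(2 - 40)/2 + 1391)*((-579 + 15)*(702 - 2309) - 4*1) = (3*√(-38)/2 + 1391)*(-564*(-1607) - 4) = (3*(I*√38)/2 + 1391)*(906348 - 4) = (3*I*√38/2 + 1391)*906344 = (1391 + 3*I*√38/2)*906344 = 1260724504 + 1359516*I*√38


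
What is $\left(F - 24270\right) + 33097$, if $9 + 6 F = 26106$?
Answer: $\frac{26353}{2} \approx 13177.0$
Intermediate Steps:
$F = \frac{8699}{2}$ ($F = - \frac{3}{2} + \frac{1}{6} \cdot 26106 = - \frac{3}{2} + 4351 = \frac{8699}{2} \approx 4349.5$)
$\left(F - 24270\right) + 33097 = \left(\frac{8699}{2} - 24270\right) + 33097 = - \frac{39841}{2} + 33097 = \frac{26353}{2}$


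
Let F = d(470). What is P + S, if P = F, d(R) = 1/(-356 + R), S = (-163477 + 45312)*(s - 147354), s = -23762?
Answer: 2305071123961/114 ≈ 2.0220e+10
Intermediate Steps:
S = 20219922140 (S = (-163477 + 45312)*(-23762 - 147354) = -118165*(-171116) = 20219922140)
F = 1/114 (F = 1/(-356 + 470) = 1/114 ≈ 0.0087719)
P = 1/114 ≈ 0.0087719
P + S = 1/114 + 20219922140 = 2305071123961/114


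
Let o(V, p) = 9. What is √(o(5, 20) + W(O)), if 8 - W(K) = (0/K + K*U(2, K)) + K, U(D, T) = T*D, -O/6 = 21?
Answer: I*√31609 ≈ 177.79*I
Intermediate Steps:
O = -126 (O = -6*21 = -126)
U(D, T) = D*T
W(K) = 8 - K - 2*K² (W(K) = 8 - ((0/K + K*(2*K)) + K) = 8 - ((0 + 2*K²) + K) = 8 - (2*K² + K) = 8 - (K + 2*K²) = 8 + (-K - 2*K²) = 8 - K - 2*K²)
√(o(5, 20) + W(O)) = √(9 + (8 - 1*(-126) - 2*(-126)²)) = √(9 + (8 + 126 - 2*15876)) = √(9 + (8 + 126 - 31752)) = √(9 - 31618) = √(-31609) = I*√31609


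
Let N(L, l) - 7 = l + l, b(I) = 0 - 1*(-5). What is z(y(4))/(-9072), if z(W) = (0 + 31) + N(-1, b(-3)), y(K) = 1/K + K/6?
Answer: -1/189 ≈ -0.0052910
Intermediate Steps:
b(I) = 5 (b(I) = 0 + 5 = 5)
N(L, l) = 7 + 2*l (N(L, l) = 7 + (l + l) = 7 + 2*l)
y(K) = 1/K + K/6 (y(K) = 1/K + K*(⅙) = 1/K + K/6)
z(W) = 48 (z(W) = (0 + 31) + (7 + 2*5) = 31 + (7 + 10) = 31 + 17 = 48)
z(y(4))/(-9072) = 48/(-9072) = 48*(-1/9072) = -1/189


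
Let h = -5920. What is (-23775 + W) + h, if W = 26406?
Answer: -3289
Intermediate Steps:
(-23775 + W) + h = (-23775 + 26406) - 5920 = 2631 - 5920 = -3289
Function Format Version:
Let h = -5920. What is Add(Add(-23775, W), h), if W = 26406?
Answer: -3289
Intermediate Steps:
Add(Add(-23775, W), h) = Add(Add(-23775, 26406), -5920) = Add(2631, -5920) = -3289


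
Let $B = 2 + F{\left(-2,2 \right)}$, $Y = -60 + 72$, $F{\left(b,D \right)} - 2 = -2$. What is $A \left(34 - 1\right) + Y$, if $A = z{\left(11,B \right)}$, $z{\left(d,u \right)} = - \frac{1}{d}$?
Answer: $9$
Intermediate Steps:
$F{\left(b,D \right)} = 0$ ($F{\left(b,D \right)} = 2 - 2 = 0$)
$Y = 12$
$B = 2$ ($B = 2 + 0 = 2$)
$A = - \frac{1}{11} \approx -0.090909$
$A \left(34 - 1\right) + Y = - \frac{34 - 1}{11} + 12 = \left(- \frac{1}{11}\right) 33 + 12 = -3 + 12 = 9$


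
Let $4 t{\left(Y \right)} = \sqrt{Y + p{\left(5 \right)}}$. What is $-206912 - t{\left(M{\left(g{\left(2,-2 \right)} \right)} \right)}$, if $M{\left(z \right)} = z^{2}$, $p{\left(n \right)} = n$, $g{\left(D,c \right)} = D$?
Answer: $- \frac{827651}{4} \approx -2.0691 \cdot 10^{5}$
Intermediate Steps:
$t{\left(Y \right)} = \frac{\sqrt{5 + Y}}{4}$ ($t{\left(Y \right)} = \frac{\sqrt{Y + 5}}{4} = \frac{\sqrt{5 + Y}}{4}$)
$-206912 - t{\left(M{\left(g{\left(2,-2 \right)} \right)} \right)} = -206912 - \frac{\sqrt{5 + 2^{2}}}{4} = -206912 - \frac{\sqrt{5 + 4}}{4} = -206912 - \frac{\sqrt{9}}{4} = -206912 - \frac{1}{4} \cdot 3 = -206912 - \frac{3}{4} = - \frac{827651}{4}$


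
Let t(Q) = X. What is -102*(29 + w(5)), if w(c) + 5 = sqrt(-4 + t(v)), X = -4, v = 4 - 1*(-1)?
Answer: -2448 - 204*I*sqrt(2) ≈ -2448.0 - 288.5*I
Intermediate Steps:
v = 5 (v = 4 + 1 = 5)
t(Q) = -4
w(c) = -5 + 2*I*sqrt(2) (w(c) = -5 + sqrt(-4 - 4) = -5 + sqrt(-8) = -5 + 2*I*sqrt(2))
-102*(29 + w(5)) = -102*(29 + (-5 + 2*I*sqrt(2))) = -102*(24 + 2*I*sqrt(2)) = -2448 - 204*I*sqrt(2)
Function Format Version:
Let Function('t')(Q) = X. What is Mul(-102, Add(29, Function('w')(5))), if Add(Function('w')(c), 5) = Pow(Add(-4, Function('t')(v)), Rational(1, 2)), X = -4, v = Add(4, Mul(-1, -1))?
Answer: Add(-2448, Mul(-204, I, Pow(2, Rational(1, 2)))) ≈ Add(-2448.0, Mul(-288.50, I))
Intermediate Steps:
v = 5 (v = Add(4, 1) = 5)
Function('t')(Q) = -4
Function('w')(c) = Add(-5, Mul(2, I, Pow(2, Rational(1, 2)))) (Function('w')(c) = Add(-5, Pow(Add(-4, -4), Rational(1, 2))) = Add(-5, Pow(-8, Rational(1, 2))) = Add(-5, Mul(2, I, Pow(2, Rational(1, 2)))))
Mul(-102, Add(29, Function('w')(5))) = Mul(-102, Add(29, Add(-5, Mul(2, I, Pow(2, Rational(1, 2)))))) = Mul(-102, Add(24, Mul(2, I, Pow(2, Rational(1, 2))))) = Add(-2448, Mul(-204, I, Pow(2, Rational(1, 2))))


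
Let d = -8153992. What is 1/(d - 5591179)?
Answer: -1/13745171 ≈ -7.2753e-8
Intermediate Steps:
1/(d - 5591179) = 1/(-8153992 - 5591179) = 1/(-13745171) = -1/13745171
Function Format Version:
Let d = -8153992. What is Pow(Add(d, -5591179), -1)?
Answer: Rational(-1, 13745171) ≈ -7.2753e-8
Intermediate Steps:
Pow(Add(d, -5591179), -1) = Pow(Add(-8153992, -5591179), -1) = Pow(-13745171, -1) = Rational(-1, 13745171)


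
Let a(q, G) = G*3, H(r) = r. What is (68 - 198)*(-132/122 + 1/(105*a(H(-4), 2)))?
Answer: 539747/3843 ≈ 140.45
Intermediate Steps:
a(q, G) = 3*G
(68 - 198)*(-132/122 + 1/(105*a(H(-4), 2))) = (68 - 198)*(-132/122 + 1/(105*((3*2)))) = -130*(-132*1/122 + (1/105)/6) = -130*(-66/61 + (1/105)*(⅙)) = -130*(-66/61 + 1/630) = -130*(-41519/38430) = 539747/3843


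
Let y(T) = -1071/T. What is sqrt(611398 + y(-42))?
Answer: sqrt(2445694)/2 ≈ 781.94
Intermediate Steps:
sqrt(611398 + y(-42)) = sqrt(611398 - 1071/(-42)) = sqrt(611398 - 1071*(-1/42)) = sqrt(611398 + 51/2) = sqrt(1222847/2) = sqrt(2445694)/2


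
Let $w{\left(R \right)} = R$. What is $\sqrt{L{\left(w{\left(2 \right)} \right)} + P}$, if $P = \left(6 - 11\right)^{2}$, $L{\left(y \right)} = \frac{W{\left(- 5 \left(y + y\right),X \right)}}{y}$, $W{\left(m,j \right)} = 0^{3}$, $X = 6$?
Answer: $5$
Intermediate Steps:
$W{\left(m,j \right)} = 0$
$L{\left(y \right)} = 0$ ($L{\left(y \right)} = \frac{0}{y} = 0$)
$P = 25$ ($P = \left(-5\right)^{2} = 25$)
$\sqrt{L{\left(w{\left(2 \right)} \right)} + P} = \sqrt{0 + 25} = \sqrt{25} = 5$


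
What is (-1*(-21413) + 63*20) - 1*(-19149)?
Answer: 41822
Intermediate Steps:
(-1*(-21413) + 63*20) - 1*(-19149) = (21413 + 1260) + 19149 = 22673 + 19149 = 41822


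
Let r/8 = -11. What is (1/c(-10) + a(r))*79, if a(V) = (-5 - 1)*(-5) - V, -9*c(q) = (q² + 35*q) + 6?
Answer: 2275279/244 ≈ 9324.9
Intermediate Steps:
r = -88 (r = 8*(-11) = -88)
c(q) = -⅔ - 35*q/9 - q²/9 (c(q) = -((q² + 35*q) + 6)/9 = -(6 + q² + 35*q)/9 = -⅔ - 35*q/9 - q²/9)
a(V) = 30 - V (a(V) = -6*(-5) - V = 30 - V)
(1/c(-10) + a(r))*79 = (1/(-⅔ - 35/9*(-10) - ⅑*(-10)²) + (30 - 1*(-88)))*79 = (1/(-⅔ + 350/9 - ⅑*100) + (30 + 88))*79 = (1/(-⅔ + 350/9 - 100/9) + 118)*79 = (1/(244/9) + 118)*79 = (9/244 + 118)*79 = (28801/244)*79 = 2275279/244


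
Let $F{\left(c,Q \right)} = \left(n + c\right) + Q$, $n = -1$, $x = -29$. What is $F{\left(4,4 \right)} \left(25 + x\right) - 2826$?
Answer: $-2854$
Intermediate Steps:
$F{\left(c,Q \right)} = -1 + Q + c$ ($F{\left(c,Q \right)} = \left(-1 + c\right) + Q = -1 + Q + c$)
$F{\left(4,4 \right)} \left(25 + x\right) - 2826 = \left(-1 + 4 + 4\right) \left(25 - 29\right) - 2826 = 7 \left(-4\right) - 2826 = -28 - 2826 = -2854$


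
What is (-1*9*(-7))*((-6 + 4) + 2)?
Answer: 0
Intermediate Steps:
(-1*9*(-7))*((-6 + 4) + 2) = (-9*(-7))*(-2 + 2) = 63*0 = 0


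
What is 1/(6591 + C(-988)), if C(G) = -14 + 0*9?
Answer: 1/6577 ≈ 0.00015204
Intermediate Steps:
C(G) = -14 (C(G) = -14 + 0 = -14)
1/(6591 + C(-988)) = 1/(6591 - 14) = 1/6577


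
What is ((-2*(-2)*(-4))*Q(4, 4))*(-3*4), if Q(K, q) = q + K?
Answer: 1536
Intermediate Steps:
Q(K, q) = K + q
((-2*(-2)*(-4))*Q(4, 4))*(-3*4) = ((-2*(-2)*(-4))*(4 + 4))*(-3*4) = ((4*(-4))*8)*(-12) = -16*8*(-12) = -128*(-12) = 1536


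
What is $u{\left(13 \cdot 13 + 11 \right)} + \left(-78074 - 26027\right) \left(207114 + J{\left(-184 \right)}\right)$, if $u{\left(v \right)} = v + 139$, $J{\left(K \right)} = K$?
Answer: $-21541619611$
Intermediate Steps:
$u{\left(v \right)} = 139 + v$
$u{\left(13 \cdot 13 + 11 \right)} + \left(-78074 - 26027\right) \left(207114 + J{\left(-184 \right)}\right) = \left(139 + \left(13 \cdot 13 + 11\right)\right) + \left(-78074 - 26027\right) \left(207114 - 184\right) = \left(139 + \left(169 + 11\right)\right) - 21541619930 = \left(139 + 180\right) - 21541619930 = 319 - 21541619930 = -21541619611$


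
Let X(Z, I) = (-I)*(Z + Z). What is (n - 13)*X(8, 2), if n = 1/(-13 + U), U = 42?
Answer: 12032/29 ≈ 414.90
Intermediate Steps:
X(Z, I) = -2*I*Z (X(Z, I) = (-I)*(2*Z) = -2*I*Z)
n = 1/29 (n = 1/(-13 + 42) = 1/29 ≈ 0.034483)
(n - 13)*X(8, 2) = (1/29 - 13)*(-2*2*8) = -376/29*(-32) = 12032/29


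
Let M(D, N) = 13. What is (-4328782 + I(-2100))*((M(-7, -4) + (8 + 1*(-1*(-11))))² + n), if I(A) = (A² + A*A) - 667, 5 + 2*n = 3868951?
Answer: 8691447988847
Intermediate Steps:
n = 1934473 (n = -5/2 + (½)*3868951 = -5/2 + 3868951/2 = 1934473)
I(A) = -667 + 2*A² (I(A) = (A² + A²) - 667 = 2*A² - 667 = -667 + 2*A²)
(-4328782 + I(-2100))*((M(-7, -4) + (8 + 1*(-1*(-11))))² + n) = (-4328782 + (-667 + 2*(-2100)²))*((13 + (8 + 1*(-1*(-11))))² + 1934473) = (-4328782 + (-667 + 2*4410000))*((13 + (8 + 1*11))² + 1934473) = (-4328782 + (-667 + 8820000))*((13 + (8 + 11))² + 1934473) = (-4328782 + 8819333)*((13 + 19)² + 1934473) = 4490551*(32² + 1934473) = 4490551*(1024 + 1934473) = 4490551*1935497 = 8691447988847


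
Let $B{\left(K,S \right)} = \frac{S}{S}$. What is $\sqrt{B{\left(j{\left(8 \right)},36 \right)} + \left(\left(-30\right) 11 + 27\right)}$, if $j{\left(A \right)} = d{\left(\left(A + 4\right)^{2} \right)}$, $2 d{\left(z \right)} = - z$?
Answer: $i \sqrt{302} \approx 17.378 i$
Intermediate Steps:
$d{\left(z \right)} = - \frac{z}{2}$ ($d{\left(z \right)} = \frac{\left(-1\right) z}{2} = - \frac{z}{2}$)
$j{\left(A \right)} = - \frac{\left(4 + A\right)^{2}}{2}$ ($j{\left(A \right)} = - \frac{\left(A + 4\right)^{2}}{2} = - \frac{\left(4 + A\right)^{2}}{2}$)
$B{\left(K,S \right)} = 1$
$\sqrt{B{\left(j{\left(8 \right)},36 \right)} + \left(\left(-30\right) 11 + 27\right)} = \sqrt{1 + \left(\left(-30\right) 11 + 27\right)} = \sqrt{1 + \left(-330 + 27\right)} = \sqrt{1 - 303} = \sqrt{-302} = i \sqrt{302}$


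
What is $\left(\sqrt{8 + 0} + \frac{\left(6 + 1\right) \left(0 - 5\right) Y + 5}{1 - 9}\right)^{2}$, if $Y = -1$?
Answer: $33 - 20 \sqrt{2} \approx 4.7157$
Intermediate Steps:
$\left(\sqrt{8 + 0} + \frac{\left(6 + 1\right) \left(0 - 5\right) Y + 5}{1 - 9}\right)^{2} = \left(\sqrt{8 + 0} + \frac{\left(6 + 1\right) \left(0 - 5\right) \left(-1\right) + 5}{1 - 9}\right)^{2} = \left(\sqrt{8} + \frac{7 \left(-5\right) \left(-1\right) + 5}{1 - 9}\right)^{2} = \left(2 \sqrt{2} + \frac{\left(-35\right) \left(-1\right) + 5}{-8}\right)^{2} = \left(2 \sqrt{2} + \left(35 + 5\right) \left(- \frac{1}{8}\right)\right)^{2} = \left(2 \sqrt{2} + 40 \left(- \frac{1}{8}\right)\right)^{2} = \left(2 \sqrt{2} - 5\right)^{2} = \left(-5 + 2 \sqrt{2}\right)^{2}$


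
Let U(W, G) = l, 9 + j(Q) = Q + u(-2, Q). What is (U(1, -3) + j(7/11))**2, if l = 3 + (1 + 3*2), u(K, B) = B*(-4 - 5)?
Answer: 2025/121 ≈ 16.736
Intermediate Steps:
u(K, B) = -9*B (u(K, B) = B*(-9) = -9*B)
l = 10 (l = 3 + (1 + 6) = 3 + 7 = 10)
j(Q) = -9 - 8*Q (j(Q) = -9 + (Q - 9*Q) = -9 - 8*Q)
U(W, G) = 10
(U(1, -3) + j(7/11))**2 = (10 + (-9 - 56/11))**2 = (10 - 155/11)**2 = (-45/11)**2 = 2025/121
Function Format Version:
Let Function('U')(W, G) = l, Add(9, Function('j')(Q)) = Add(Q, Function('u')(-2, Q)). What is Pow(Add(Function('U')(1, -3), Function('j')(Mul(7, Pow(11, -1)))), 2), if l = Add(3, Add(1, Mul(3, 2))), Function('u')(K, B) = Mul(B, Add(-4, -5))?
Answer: Rational(2025, 121) ≈ 16.736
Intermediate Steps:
Function('u')(K, B) = Mul(-9, B) (Function('u')(K, B) = Mul(B, -9) = Mul(-9, B))
l = 10 (l = Add(3, Add(1, 6)) = Add(3, 7) = 10)
Function('j')(Q) = Add(-9, Mul(-8, Q)) (Function('j')(Q) = Add(-9, Add(Q, Mul(-9, Q))) = Add(-9, Mul(-8, Q)))
Function('U')(W, G) = 10
Pow(Add(Function('U')(1, -3), Function('j')(Mul(7, Pow(11, -1)))), 2) = Pow(Add(10, Add(-9, Mul(-8, Mul(7, Pow(11, -1))))), 2) = Pow(Add(10, Add(-9, Mul(-8, Mul(7, Rational(1, 11))))), 2) = Pow(Add(10, Add(-9, Mul(-8, Rational(7, 11)))), 2) = Pow(Add(10, Add(-9, Rational(-56, 11))), 2) = Pow(Add(10, Rational(-155, 11)), 2) = Pow(Rational(-45, 11), 2) = Rational(2025, 121)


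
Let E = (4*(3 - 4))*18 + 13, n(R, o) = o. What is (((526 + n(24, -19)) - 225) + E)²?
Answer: 49729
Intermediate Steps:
E = -59 (E = (4*(-1))*18 + 13 = -4*18 + 13 = -72 + 13 = -59)
(((526 + n(24, -19)) - 225) + E)² = (((526 - 19) - 225) - 59)² = ((507 - 225) - 59)² = (282 - 59)² = 223² = 49729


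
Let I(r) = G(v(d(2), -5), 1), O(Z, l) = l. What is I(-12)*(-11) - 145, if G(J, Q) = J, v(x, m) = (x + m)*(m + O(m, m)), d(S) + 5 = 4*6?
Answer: 1395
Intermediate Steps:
d(S) = 19 (d(S) = -5 + 4*6 = -5 + 24 = 19)
v(x, m) = 2*m*(m + x) (v(x, m) = (x + m)*(m + m) = (m + x)*(2*m) = 2*m*(m + x))
I(r) = -140 (I(r) = 2*(-5)*(-5 + 19) = 2*(-5)*14 = -140)
I(-12)*(-11) - 145 = -140*(-11) - 145 = 1540 - 145 = 1395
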